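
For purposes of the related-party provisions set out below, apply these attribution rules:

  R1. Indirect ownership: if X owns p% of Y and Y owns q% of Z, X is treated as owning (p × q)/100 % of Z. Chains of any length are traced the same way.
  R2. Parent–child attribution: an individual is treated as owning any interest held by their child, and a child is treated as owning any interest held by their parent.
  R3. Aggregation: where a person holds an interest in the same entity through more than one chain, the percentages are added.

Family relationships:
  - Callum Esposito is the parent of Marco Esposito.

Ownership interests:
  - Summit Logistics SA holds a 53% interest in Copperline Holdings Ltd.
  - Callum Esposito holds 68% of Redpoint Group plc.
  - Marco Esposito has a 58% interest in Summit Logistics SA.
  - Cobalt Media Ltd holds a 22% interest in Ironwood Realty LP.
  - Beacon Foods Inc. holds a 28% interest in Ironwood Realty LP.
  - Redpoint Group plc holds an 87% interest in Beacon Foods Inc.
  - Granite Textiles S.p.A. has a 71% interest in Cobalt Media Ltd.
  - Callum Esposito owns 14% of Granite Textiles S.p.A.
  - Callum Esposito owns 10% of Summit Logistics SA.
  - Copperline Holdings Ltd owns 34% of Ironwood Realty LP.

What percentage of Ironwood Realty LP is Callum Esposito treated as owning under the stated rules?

31.0052%

By parent–child attribution (R2), Callum Esposito is treated as also owning Marco Esposito's interest in Summit Logistics SA, giving 10% + 58% = 68%.
Chain via Summit Logistics SA → Copperline Holdings Ltd (R1): 68% × 53% × 34% = 12.2536% of Ironwood Realty LP.
Chain via Redpoint Group plc → Beacon Foods Inc. (R1): 68% × 87% × 28% = 16.5648% of Ironwood Realty LP.
Chain via Granite Textiles S.p.A. → Cobalt Media Ltd (R1): 14% × 71% × 22% = 2.1868% of Ironwood Realty LP.
Aggregating (R3): 12.2536% + 16.5648% + 2.1868% = 31.0052%.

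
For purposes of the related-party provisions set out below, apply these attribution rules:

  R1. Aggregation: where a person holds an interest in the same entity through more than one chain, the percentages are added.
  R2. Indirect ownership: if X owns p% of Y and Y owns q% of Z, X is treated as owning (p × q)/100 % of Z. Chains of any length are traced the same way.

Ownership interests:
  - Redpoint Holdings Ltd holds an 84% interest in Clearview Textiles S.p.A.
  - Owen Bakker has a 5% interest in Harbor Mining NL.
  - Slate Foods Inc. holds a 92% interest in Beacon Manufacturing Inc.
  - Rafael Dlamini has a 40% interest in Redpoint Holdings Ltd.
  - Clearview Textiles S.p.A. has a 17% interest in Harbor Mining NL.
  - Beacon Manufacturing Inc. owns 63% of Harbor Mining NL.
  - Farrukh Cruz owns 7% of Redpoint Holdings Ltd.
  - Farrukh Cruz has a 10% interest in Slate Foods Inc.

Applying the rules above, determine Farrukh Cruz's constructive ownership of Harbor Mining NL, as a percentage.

6.7956%

Chain via Slate Foods Inc. → Beacon Manufacturing Inc. (R2): 10% × 92% × 63% = 5.796% of Harbor Mining NL.
Chain via Redpoint Holdings Ltd → Clearview Textiles S.p.A. (R2): 7% × 84% × 17% = 0.9996% of Harbor Mining NL.
Aggregating (R1): 5.796% + 0.9996% = 6.7956%.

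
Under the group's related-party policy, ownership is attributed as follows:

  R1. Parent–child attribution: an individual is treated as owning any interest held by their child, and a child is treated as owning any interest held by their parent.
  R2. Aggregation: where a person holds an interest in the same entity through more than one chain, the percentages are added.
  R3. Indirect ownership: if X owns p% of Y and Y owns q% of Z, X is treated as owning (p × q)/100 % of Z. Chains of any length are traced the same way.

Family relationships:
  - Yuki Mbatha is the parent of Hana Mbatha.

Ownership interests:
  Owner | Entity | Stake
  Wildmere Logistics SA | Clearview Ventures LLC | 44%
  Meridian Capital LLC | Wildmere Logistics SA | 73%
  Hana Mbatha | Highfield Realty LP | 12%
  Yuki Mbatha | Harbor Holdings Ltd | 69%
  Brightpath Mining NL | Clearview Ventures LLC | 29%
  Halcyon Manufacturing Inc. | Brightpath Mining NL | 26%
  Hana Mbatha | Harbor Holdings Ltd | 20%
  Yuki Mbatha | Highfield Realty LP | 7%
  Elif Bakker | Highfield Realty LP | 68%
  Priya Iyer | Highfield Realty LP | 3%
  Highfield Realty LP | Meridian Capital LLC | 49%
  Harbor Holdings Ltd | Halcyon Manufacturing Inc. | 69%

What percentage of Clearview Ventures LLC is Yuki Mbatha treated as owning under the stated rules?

By parent–child attribution (R1), Yuki Mbatha is treated as also owning Hana Mbatha's interest in Highfield Realty LP, giving 7% + 12% = 19%.
By parent–child attribution (R1), Yuki Mbatha is treated as also owning Hana Mbatha's interest in Harbor Holdings Ltd, giving 69% + 20% = 89%.
Chain via Highfield Realty LP → Meridian Capital LLC → Wildmere Logistics SA (R3): 19% × 49% × 73% × 44% = 2.990372% of Clearview Ventures LLC.
Chain via Harbor Holdings Ltd → Halcyon Manufacturing Inc. → Brightpath Mining NL (R3): 89% × 69% × 26% × 29% = 4.630314% of Clearview Ventures LLC.
Aggregating (R2): 2.990372% + 4.630314% = 7.620686%.

7.620686%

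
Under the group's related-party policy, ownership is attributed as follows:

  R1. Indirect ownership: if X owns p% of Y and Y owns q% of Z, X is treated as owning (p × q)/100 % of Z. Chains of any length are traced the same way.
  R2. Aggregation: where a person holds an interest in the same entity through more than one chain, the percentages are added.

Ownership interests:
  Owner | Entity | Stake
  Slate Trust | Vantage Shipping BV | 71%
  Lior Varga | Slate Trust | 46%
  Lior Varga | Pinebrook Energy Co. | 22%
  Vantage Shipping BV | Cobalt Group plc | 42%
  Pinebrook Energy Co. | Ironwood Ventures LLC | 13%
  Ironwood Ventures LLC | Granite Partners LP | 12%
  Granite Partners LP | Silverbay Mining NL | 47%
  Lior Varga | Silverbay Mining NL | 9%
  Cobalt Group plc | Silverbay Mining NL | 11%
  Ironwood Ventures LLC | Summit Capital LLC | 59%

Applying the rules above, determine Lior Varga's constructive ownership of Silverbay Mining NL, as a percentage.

Chain via Pinebrook Energy Co. → Ironwood Ventures LLC → Granite Partners LP (R1): 22% × 13% × 12% × 47% = 0.161304% of Silverbay Mining NL.
Chain via Slate Trust → Vantage Shipping BV → Cobalt Group plc (R1): 46% × 71% × 42% × 11% = 1.508892% of Silverbay Mining NL.
Direct interest in Silverbay Mining NL: 9%.
Aggregating (R2): 0.161304% + 1.508892% + 9% = 10.670196%.

10.670196%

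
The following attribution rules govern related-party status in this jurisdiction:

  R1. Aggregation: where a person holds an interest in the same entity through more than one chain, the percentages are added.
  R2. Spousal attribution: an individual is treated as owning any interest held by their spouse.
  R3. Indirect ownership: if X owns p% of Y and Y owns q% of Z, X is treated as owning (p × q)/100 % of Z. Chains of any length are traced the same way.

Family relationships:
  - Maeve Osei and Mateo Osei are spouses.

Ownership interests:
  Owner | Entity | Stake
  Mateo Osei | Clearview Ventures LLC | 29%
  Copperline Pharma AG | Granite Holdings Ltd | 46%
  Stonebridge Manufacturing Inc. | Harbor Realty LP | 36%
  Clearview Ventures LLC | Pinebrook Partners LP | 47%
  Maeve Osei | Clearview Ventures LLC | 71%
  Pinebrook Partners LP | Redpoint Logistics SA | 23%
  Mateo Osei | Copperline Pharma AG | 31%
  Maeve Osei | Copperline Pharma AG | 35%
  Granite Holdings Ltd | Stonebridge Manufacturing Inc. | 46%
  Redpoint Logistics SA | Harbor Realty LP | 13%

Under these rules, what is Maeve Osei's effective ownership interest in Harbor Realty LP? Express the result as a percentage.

By spousal attribution (R2), Maeve Osei is treated as also owning Mateo Osei's interest in Clearview Ventures LLC, giving 71% + 29% = 100%.
By spousal attribution (R2), Maeve Osei is treated as also owning Mateo Osei's interest in Copperline Pharma AG, giving 35% + 31% = 66%.
Chain via Clearview Ventures LLC → Pinebrook Partners LP → Redpoint Logistics SA (R3): 100% × 47% × 23% × 13% = 1.4053% of Harbor Realty LP.
Chain via Copperline Pharma AG → Granite Holdings Ltd → Stonebridge Manufacturing Inc. (R3): 66% × 46% × 46% × 36% = 5.027616% of Harbor Realty LP.
Aggregating (R1): 1.4053% + 5.027616% = 6.432916%.

6.432916%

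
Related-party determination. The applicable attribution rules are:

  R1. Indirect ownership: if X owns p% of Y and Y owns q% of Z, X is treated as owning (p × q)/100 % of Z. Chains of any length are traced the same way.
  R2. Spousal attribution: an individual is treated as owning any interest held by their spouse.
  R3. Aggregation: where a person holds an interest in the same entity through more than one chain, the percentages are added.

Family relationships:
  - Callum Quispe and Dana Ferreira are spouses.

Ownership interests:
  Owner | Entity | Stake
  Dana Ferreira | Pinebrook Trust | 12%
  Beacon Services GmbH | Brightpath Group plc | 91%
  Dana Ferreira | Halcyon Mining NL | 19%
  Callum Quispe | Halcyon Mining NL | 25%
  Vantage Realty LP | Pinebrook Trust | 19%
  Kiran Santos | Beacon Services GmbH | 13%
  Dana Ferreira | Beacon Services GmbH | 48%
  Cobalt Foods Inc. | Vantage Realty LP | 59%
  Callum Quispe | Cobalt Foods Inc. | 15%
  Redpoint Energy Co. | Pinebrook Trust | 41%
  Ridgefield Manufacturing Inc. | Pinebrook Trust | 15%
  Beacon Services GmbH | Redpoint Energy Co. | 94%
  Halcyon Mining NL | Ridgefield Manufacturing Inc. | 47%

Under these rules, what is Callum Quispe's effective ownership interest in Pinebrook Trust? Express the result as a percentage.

By spousal attribution (R2), Callum Quispe is treated as also owning Dana Ferreira's interest in Halcyon Mining NL, giving 25% + 19% = 44%.
By spousal attribution (R2), Callum Quispe is treated as owning Dana Ferreira's 48% interest in Beacon Services GmbH.
By spousal attribution (R2), Callum Quispe is treated as owning Dana Ferreira's 12% interest in Pinebrook Trust.
Chain via Cobalt Foods Inc. → Vantage Realty LP (R1): 15% × 59% × 19% = 1.6815% of Pinebrook Trust.
Chain via Halcyon Mining NL → Ridgefield Manufacturing Inc. (R1): 44% × 47% × 15% = 3.102% of Pinebrook Trust.
Chain via Beacon Services GmbH → Redpoint Energy Co. (R1): 48% × 94% × 41% = 18.4992% of Pinebrook Trust.
Direct interest in Pinebrook Trust: 12%.
Aggregating (R3): 1.6815% + 3.102% + 18.4992% + 12% = 35.2827%.

35.2827%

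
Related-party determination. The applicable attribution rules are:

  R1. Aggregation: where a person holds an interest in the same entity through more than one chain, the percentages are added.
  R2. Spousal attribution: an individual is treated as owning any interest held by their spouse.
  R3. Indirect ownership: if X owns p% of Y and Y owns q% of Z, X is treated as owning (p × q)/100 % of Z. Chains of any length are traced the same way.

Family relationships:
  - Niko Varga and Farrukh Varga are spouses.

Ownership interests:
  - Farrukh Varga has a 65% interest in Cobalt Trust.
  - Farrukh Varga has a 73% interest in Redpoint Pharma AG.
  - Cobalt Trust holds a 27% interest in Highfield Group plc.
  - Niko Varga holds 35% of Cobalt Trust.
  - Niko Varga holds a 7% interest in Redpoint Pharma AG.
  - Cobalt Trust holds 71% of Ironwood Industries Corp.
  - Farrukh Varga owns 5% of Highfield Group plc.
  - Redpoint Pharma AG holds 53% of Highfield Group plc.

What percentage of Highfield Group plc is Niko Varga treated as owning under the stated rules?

74.4%

By spousal attribution (R2), Niko Varga is treated as also owning Farrukh Varga's interest in Redpoint Pharma AG, giving 7% + 73% = 80%.
By spousal attribution (R2), Niko Varga is treated as also owning Farrukh Varga's interest in Cobalt Trust, giving 35% + 65% = 100%.
By spousal attribution (R2), Niko Varga is treated as owning Farrukh Varga's 5% interest in Highfield Group plc.
Chain via Redpoint Pharma AG (R3): 80% × 53% = 42.4% of Highfield Group plc.
Chain via Cobalt Trust (R3): 100% × 27% = 27% of Highfield Group plc.
Direct interest in Highfield Group plc: 5%.
Aggregating (R1): 42.4% + 27% + 5% = 74.4%.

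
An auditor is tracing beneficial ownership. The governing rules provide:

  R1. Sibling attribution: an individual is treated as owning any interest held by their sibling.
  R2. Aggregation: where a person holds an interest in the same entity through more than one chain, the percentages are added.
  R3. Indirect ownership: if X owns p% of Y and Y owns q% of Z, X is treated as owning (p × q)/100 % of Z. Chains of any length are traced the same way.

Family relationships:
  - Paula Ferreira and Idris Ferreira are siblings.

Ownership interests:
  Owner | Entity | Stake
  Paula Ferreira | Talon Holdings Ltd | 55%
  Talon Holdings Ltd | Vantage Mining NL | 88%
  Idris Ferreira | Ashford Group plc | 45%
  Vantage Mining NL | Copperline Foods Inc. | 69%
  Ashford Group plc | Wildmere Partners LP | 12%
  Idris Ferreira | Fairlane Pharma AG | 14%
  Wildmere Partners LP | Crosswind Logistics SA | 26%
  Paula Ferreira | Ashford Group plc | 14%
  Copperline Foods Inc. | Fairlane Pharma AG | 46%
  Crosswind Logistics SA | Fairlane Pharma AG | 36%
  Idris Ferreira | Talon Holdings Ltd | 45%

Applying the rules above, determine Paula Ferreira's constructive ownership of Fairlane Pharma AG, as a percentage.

By sibling attribution (R1), Paula Ferreira is treated as also owning Idris Ferreira's interest in Talon Holdings Ltd, giving 55% + 45% = 100%.
By sibling attribution (R1), Paula Ferreira is treated as also owning Idris Ferreira's interest in Ashford Group plc, giving 14% + 45% = 59%.
By sibling attribution (R1), Paula Ferreira is treated as owning Idris Ferreira's 14% interest in Fairlane Pharma AG.
Chain via Talon Holdings Ltd → Vantage Mining NL → Copperline Foods Inc. (R3): 100% × 88% × 69% × 46% = 27.9312% of Fairlane Pharma AG.
Chain via Ashford Group plc → Wildmere Partners LP → Crosswind Logistics SA (R3): 59% × 12% × 26% × 36% = 0.662688% of Fairlane Pharma AG.
Direct interest in Fairlane Pharma AG: 14%.
Aggregating (R2): 27.9312% + 0.662688% + 14% = 42.593888%.

42.593888%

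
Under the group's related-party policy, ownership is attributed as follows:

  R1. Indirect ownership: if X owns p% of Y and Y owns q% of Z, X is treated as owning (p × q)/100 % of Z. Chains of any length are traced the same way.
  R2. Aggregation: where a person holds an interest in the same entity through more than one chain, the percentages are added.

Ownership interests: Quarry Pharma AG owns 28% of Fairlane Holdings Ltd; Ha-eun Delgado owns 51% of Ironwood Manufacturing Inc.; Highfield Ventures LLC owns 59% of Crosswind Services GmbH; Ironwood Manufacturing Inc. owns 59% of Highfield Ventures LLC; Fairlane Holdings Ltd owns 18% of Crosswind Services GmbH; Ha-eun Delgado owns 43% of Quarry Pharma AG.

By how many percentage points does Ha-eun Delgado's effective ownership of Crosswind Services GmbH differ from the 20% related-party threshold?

Chain via Quarry Pharma AG → Fairlane Holdings Ltd (R1): 43% × 28% × 18% = 2.1672% of Crosswind Services GmbH.
Chain via Ironwood Manufacturing Inc. → Highfield Ventures LLC (R1): 51% × 59% × 59% = 17.7531% of Crosswind Services GmbH.
Aggregating (R2): 2.1672% + 17.7531% = 19.9203%.
19.9203% falls short of the 20% threshold by 0.0797 percentage points.

0.0797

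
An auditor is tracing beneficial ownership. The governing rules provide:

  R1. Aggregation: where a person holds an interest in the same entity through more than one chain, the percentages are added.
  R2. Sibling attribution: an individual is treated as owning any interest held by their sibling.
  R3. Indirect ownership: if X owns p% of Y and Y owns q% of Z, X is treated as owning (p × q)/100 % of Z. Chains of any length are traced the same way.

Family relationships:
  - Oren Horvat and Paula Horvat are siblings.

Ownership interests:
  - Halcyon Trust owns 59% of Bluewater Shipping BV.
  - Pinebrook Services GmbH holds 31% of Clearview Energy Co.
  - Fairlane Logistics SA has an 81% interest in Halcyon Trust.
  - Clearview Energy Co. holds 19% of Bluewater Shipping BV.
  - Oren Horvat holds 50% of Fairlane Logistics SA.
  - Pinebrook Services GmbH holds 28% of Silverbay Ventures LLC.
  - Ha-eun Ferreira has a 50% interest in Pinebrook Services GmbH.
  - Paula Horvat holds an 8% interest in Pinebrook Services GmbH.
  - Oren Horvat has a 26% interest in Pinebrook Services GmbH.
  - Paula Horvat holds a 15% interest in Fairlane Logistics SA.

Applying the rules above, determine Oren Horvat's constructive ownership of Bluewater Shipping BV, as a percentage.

By sibling attribution (R2), Oren Horvat is treated as also owning Paula Horvat's interest in Fairlane Logistics SA, giving 50% + 15% = 65%.
By sibling attribution (R2), Oren Horvat is treated as also owning Paula Horvat's interest in Pinebrook Services GmbH, giving 26% + 8% = 34%.
Chain via Fairlane Logistics SA → Halcyon Trust (R3): 65% × 81% × 59% = 31.0635% of Bluewater Shipping BV.
Chain via Pinebrook Services GmbH → Clearview Energy Co. (R3): 34% × 31% × 19% = 2.0026% of Bluewater Shipping BV.
Aggregating (R1): 31.0635% + 2.0026% = 33.0661%.

33.0661%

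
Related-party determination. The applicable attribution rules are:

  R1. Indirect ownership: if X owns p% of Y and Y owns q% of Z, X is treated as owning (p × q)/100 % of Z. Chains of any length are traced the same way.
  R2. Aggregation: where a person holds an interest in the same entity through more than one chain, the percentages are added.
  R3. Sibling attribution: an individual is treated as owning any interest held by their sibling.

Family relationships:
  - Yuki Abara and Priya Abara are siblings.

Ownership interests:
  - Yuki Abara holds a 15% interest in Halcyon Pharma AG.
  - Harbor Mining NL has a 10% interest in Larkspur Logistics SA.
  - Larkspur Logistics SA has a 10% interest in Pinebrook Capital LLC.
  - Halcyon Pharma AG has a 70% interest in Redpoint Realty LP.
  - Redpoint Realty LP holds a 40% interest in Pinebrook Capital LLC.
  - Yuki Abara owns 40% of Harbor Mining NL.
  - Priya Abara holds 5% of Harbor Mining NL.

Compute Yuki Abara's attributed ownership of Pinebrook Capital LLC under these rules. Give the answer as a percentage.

4.65%

By sibling attribution (R3), Yuki Abara is treated as also owning Priya Abara's interest in Harbor Mining NL, giving 40% + 5% = 45%.
Chain via Harbor Mining NL → Larkspur Logistics SA (R1): 45% × 10% × 10% = 0.45% of Pinebrook Capital LLC.
Chain via Halcyon Pharma AG → Redpoint Realty LP (R1): 15% × 70% × 40% = 4.2% of Pinebrook Capital LLC.
Aggregating (R2): 0.45% + 4.2% = 4.65%.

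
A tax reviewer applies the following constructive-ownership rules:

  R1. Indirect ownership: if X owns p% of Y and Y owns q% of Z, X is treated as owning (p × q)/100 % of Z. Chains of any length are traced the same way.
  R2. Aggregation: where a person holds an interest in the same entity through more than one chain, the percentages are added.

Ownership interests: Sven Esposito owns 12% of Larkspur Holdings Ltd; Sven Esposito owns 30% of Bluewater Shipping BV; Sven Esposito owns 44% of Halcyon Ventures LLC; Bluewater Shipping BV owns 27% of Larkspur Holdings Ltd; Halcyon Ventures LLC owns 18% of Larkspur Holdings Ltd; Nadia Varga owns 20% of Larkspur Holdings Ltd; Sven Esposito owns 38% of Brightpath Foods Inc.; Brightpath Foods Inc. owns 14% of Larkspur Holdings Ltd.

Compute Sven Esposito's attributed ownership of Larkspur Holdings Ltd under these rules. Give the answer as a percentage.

Chain via Halcyon Ventures LLC (R1): 44% × 18% = 7.92% of Larkspur Holdings Ltd.
Chain via Brightpath Foods Inc. (R1): 38% × 14% = 5.32% of Larkspur Holdings Ltd.
Chain via Bluewater Shipping BV (R1): 30% × 27% = 8.1% of Larkspur Holdings Ltd.
Direct interest in Larkspur Holdings Ltd: 12%.
Aggregating (R2): 7.92% + 5.32% + 8.1% + 12% = 33.34%.

33.34%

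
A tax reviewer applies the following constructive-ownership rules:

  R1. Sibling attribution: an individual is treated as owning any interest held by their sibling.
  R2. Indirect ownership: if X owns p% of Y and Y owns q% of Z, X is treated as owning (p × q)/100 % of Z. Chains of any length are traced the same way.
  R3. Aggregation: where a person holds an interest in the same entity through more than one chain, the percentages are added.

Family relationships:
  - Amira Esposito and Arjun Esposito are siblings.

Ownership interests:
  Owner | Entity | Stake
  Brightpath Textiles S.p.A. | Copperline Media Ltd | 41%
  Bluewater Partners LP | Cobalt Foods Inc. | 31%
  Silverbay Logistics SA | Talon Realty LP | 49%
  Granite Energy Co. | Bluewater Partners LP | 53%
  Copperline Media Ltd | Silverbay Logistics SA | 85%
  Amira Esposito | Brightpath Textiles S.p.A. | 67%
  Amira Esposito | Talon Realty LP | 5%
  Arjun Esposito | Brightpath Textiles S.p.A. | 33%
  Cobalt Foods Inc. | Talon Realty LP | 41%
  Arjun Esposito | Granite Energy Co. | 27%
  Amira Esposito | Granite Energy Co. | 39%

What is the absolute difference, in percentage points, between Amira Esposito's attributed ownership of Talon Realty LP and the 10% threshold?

16.522458

By sibling attribution (R1), Amira Esposito is treated as also owning Arjun Esposito's interest in Brightpath Textiles S.p.A, giving 67% + 33% = 100%.
By sibling attribution (R1), Amira Esposito is treated as also owning Arjun Esposito's interest in Granite Energy Co, giving 39% + 27% = 66%.
Chain via Brightpath Textiles S.p.A. → Copperline Media Ltd → Silverbay Logistics SA (R2): 100% × 41% × 85% × 49% = 17.0765% of Talon Realty LP.
Chain via Granite Energy Co. → Bluewater Partners LP → Cobalt Foods Inc. (R2): 66% × 53% × 31% × 41% = 4.445958% of Talon Realty LP.
Direct interest in Talon Realty LP: 5%.
Aggregating (R3): 17.0765% + 4.445958% + 5% = 26.522458%.
26.522458% exceeds the 10% threshold by 16.522458 percentage points.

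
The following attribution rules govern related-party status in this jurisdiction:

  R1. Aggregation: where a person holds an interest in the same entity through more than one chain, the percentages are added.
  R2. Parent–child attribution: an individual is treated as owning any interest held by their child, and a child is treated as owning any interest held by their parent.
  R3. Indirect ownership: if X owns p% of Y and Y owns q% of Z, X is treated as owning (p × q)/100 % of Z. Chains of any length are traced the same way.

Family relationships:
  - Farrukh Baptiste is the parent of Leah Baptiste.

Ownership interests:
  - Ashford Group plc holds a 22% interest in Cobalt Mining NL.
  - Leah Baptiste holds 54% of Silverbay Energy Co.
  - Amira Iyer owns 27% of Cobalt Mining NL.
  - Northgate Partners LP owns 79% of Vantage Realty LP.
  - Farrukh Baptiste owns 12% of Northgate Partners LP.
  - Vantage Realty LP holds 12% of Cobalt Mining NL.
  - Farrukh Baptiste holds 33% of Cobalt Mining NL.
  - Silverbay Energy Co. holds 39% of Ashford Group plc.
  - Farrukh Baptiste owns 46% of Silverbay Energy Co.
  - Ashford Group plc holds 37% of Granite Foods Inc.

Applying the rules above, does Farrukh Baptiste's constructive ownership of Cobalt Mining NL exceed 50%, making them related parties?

By parent–child attribution (R2), Farrukh Baptiste is treated as also owning Leah Baptiste's interest in Silverbay Energy Co, giving 46% + 54% = 100%.
Chain via Silverbay Energy Co. → Ashford Group plc (R3): 100% × 39% × 22% = 8.58% of Cobalt Mining NL.
Chain via Northgate Partners LP → Vantage Realty LP (R3): 12% × 79% × 12% = 1.1376% of Cobalt Mining NL.
Direct interest in Cobalt Mining NL: 33%.
Aggregating (R1): 8.58% + 1.1376% + 33% = 42.7176%.
42.7176% does not exceed the 50% threshold, so Farrukh is not a related party to Cobalt Mining NL.

No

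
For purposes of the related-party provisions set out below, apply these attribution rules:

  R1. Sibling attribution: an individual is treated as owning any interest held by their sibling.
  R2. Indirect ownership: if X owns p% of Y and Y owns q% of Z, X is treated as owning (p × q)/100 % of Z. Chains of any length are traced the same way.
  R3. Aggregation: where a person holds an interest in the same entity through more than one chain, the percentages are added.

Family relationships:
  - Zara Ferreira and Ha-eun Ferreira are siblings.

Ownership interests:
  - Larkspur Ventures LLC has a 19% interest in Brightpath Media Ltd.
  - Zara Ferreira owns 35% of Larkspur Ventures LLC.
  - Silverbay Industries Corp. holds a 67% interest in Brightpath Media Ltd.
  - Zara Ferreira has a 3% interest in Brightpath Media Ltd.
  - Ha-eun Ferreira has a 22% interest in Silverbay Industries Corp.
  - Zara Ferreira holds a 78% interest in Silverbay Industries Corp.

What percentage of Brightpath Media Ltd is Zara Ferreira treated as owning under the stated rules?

By sibling attribution (R1), Zara Ferreira is treated as also owning Ha-eun Ferreira's interest in Silverbay Industries Corp, giving 78% + 22% = 100%.
Chain via Silverbay Industries Corp. (R2): 100% × 67% = 67% of Brightpath Media Ltd.
Chain via Larkspur Ventures LLC (R2): 35% × 19% = 6.65% of Brightpath Media Ltd.
Direct interest in Brightpath Media Ltd: 3%.
Aggregating (R3): 67% + 6.65% + 3% = 76.65%.

76.65%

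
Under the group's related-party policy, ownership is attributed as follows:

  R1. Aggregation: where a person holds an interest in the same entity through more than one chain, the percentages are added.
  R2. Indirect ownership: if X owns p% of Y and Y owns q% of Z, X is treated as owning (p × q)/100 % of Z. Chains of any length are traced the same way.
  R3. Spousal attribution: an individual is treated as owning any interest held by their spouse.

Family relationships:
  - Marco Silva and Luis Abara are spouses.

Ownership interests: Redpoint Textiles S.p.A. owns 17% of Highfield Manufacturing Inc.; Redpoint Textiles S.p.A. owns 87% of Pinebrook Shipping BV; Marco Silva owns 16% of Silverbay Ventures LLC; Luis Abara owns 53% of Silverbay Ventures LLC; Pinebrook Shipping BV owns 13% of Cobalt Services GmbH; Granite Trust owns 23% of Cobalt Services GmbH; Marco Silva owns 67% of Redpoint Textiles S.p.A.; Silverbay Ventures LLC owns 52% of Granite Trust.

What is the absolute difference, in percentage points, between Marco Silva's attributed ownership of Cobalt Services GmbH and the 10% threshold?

By spousal attribution (R3), Marco Silva is treated as also owning Luis Abara's interest in Silverbay Ventures LLC, giving 16% + 53% = 69%.
Chain via Silverbay Ventures LLC → Granite Trust (R2): 69% × 52% × 23% = 8.2524% of Cobalt Services GmbH.
Chain via Redpoint Textiles S.p.A. → Pinebrook Shipping BV (R2): 67% × 87% × 13% = 7.5777% of Cobalt Services GmbH.
Aggregating (R1): 8.2524% + 7.5777% = 15.8301%.
15.8301% exceeds the 10% threshold by 5.8301 percentage points.

5.8301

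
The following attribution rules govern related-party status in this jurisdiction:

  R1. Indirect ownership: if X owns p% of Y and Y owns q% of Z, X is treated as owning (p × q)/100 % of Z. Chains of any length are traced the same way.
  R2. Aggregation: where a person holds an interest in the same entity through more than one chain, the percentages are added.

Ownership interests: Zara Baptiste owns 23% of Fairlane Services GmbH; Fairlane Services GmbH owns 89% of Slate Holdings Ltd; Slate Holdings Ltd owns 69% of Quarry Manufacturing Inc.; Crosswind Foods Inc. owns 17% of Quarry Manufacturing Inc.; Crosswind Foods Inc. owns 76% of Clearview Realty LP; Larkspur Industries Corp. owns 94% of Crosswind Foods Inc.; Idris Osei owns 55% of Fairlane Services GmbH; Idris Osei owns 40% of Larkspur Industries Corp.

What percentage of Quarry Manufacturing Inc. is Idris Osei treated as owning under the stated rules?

Chain via Fairlane Services GmbH → Slate Holdings Ltd (R1): 55% × 89% × 69% = 33.7755% of Quarry Manufacturing Inc.
Chain via Larkspur Industries Corp. → Crosswind Foods Inc. (R1): 40% × 94% × 17% = 6.392% of Quarry Manufacturing Inc.
Aggregating (R2): 33.7755% + 6.392% = 40.1675%.

40.1675%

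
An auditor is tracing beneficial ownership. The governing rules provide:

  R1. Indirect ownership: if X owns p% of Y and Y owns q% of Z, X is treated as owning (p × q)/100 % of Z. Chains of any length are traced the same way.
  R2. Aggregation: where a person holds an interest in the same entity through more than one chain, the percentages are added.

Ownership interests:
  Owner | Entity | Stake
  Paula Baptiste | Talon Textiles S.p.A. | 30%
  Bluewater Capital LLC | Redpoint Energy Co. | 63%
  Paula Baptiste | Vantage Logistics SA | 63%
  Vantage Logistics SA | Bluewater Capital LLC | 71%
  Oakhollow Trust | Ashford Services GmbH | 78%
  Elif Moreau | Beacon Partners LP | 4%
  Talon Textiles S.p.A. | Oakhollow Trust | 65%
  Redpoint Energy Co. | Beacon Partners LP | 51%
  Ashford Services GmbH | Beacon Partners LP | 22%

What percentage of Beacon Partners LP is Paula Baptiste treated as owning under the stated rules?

17.717949%

Chain via Talon Textiles S.p.A. → Oakhollow Trust → Ashford Services GmbH (R1): 30% × 65% × 78% × 22% = 3.3462% of Beacon Partners LP.
Chain via Vantage Logistics SA → Bluewater Capital LLC → Redpoint Energy Co. (R1): 63% × 71% × 63% × 51% = 14.371749% of Beacon Partners LP.
Aggregating (R2): 3.3462% + 14.371749% = 17.717949%.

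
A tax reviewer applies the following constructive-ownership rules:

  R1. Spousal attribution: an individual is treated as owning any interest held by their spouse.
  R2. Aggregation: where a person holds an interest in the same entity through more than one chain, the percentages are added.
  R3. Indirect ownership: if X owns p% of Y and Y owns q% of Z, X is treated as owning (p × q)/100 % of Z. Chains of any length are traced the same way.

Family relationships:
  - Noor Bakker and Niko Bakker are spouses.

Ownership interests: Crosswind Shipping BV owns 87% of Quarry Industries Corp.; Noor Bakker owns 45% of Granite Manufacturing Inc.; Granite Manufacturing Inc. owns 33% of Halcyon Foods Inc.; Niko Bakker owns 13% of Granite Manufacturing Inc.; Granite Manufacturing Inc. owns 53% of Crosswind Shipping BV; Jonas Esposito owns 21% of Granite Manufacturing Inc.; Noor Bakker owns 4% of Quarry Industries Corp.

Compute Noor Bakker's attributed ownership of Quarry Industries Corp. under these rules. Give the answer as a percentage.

By spousal attribution (R1), Noor Bakker is treated as also owning Niko Bakker's interest in Granite Manufacturing Inc, giving 45% + 13% = 58%.
Chain via Granite Manufacturing Inc. → Crosswind Shipping BV (R3): 58% × 53% × 87% = 26.7438% of Quarry Industries Corp.
Direct interest in Quarry Industries Corp: 4%.
Aggregating (R2): 26.7438% + 4% = 30.7438%.

30.7438%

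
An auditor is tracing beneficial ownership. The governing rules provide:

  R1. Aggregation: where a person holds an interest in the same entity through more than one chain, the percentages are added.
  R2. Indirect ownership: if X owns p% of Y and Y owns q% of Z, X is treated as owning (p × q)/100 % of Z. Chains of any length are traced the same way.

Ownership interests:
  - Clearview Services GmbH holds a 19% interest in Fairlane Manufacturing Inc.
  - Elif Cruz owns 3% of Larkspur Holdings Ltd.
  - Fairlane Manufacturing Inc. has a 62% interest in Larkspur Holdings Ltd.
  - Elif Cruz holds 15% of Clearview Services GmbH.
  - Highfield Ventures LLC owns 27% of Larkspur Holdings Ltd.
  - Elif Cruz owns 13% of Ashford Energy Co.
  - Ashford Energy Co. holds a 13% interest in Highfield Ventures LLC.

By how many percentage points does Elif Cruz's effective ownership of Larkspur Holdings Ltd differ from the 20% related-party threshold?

Chain via Clearview Services GmbH → Fairlane Manufacturing Inc. (R2): 15% × 19% × 62% = 1.767% of Larkspur Holdings Ltd.
Chain via Ashford Energy Co. → Highfield Ventures LLC (R2): 13% × 13% × 27% = 0.4563% of Larkspur Holdings Ltd.
Direct interest in Larkspur Holdings Ltd: 3%.
Aggregating (R1): 1.767% + 0.4563% + 3% = 5.2233%.
5.2233% falls short of the 20% threshold by 14.7767 percentage points.

14.7767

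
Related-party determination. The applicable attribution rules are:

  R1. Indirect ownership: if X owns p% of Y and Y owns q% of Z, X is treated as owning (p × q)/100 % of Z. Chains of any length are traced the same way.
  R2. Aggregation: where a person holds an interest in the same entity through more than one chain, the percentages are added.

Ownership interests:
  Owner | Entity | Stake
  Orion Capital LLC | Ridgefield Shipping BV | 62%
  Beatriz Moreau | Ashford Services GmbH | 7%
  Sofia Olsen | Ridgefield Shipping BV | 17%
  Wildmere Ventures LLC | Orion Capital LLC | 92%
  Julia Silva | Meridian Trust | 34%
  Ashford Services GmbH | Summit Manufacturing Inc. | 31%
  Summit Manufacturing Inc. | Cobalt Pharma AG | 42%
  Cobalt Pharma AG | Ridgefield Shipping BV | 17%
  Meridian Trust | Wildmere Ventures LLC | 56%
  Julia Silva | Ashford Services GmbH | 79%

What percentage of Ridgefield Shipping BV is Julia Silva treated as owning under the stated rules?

12.609002%

Chain via Ashford Services GmbH → Summit Manufacturing Inc. → Cobalt Pharma AG (R1): 79% × 31% × 42% × 17% = 1.748586% of Ridgefield Shipping BV.
Chain via Meridian Trust → Wildmere Ventures LLC → Orion Capital LLC (R1): 34% × 56% × 92% × 62% = 10.860416% of Ridgefield Shipping BV.
Aggregating (R2): 1.748586% + 10.860416% = 12.609002%.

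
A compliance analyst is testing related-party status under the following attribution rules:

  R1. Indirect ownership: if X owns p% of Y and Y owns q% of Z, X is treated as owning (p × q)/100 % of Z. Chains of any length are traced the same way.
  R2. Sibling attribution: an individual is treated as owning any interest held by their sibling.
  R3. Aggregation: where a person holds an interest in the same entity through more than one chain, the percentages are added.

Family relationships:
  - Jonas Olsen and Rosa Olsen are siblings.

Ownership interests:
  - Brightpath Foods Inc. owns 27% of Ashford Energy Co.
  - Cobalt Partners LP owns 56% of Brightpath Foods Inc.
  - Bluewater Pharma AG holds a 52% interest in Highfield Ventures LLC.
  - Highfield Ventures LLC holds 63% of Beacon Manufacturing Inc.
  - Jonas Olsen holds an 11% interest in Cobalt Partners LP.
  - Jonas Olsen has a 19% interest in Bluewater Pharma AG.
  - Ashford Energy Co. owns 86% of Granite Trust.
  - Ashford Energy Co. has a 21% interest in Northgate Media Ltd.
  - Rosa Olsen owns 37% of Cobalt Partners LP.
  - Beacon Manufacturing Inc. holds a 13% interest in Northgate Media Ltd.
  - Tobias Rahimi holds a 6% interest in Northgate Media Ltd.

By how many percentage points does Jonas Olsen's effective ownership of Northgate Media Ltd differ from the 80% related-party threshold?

77.666732

By sibling attribution (R2), Jonas Olsen is treated as also owning Rosa Olsen's interest in Cobalt Partners LP, giving 11% + 37% = 48%.
Chain via Cobalt Partners LP → Brightpath Foods Inc. → Ashford Energy Co. (R1): 48% × 56% × 27% × 21% = 1.524096% of Northgate Media Ltd.
Chain via Bluewater Pharma AG → Highfield Ventures LLC → Beacon Manufacturing Inc. (R1): 19% × 52% × 63% × 13% = 0.809172% of Northgate Media Ltd.
Aggregating (R3): 1.524096% + 0.809172% = 2.333268%.
2.333268% falls short of the 80% threshold by 77.666732 percentage points.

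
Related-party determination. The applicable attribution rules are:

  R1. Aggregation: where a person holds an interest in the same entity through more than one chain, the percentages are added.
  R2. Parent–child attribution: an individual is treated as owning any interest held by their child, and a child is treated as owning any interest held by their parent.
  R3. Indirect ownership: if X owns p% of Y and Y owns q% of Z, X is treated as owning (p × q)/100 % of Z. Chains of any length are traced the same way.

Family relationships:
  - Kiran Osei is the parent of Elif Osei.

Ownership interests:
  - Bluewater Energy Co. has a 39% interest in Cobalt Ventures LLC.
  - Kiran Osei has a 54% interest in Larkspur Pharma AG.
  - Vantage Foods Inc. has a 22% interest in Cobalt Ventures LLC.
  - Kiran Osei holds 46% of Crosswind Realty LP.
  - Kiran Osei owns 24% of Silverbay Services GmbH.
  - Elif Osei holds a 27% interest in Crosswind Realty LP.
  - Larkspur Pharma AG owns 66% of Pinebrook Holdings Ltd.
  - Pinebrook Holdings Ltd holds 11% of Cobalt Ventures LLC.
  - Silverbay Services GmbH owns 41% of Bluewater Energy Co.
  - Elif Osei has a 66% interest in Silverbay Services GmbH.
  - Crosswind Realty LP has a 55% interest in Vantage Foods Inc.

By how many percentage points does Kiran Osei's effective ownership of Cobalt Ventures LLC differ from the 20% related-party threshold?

7.1444

By parent–child attribution (R2), Kiran Osei is treated as also owning Elif Osei's interest in Silverbay Services GmbH, giving 24% + 66% = 90%.
By parent–child attribution (R2), Kiran Osei is treated as also owning Elif Osei's interest in Crosswind Realty LP, giving 46% + 27% = 73%.
Chain via Larkspur Pharma AG → Pinebrook Holdings Ltd (R3): 54% × 66% × 11% = 3.9204% of Cobalt Ventures LLC.
Chain via Silverbay Services GmbH → Bluewater Energy Co. (R3): 90% × 41% × 39% = 14.391% of Cobalt Ventures LLC.
Chain via Crosswind Realty LP → Vantage Foods Inc. (R3): 73% × 55% × 22% = 8.833% of Cobalt Ventures LLC.
Aggregating (R1): 3.9204% + 14.391% + 8.833% = 27.1444%.
27.1444% exceeds the 20% threshold by 7.1444 percentage points.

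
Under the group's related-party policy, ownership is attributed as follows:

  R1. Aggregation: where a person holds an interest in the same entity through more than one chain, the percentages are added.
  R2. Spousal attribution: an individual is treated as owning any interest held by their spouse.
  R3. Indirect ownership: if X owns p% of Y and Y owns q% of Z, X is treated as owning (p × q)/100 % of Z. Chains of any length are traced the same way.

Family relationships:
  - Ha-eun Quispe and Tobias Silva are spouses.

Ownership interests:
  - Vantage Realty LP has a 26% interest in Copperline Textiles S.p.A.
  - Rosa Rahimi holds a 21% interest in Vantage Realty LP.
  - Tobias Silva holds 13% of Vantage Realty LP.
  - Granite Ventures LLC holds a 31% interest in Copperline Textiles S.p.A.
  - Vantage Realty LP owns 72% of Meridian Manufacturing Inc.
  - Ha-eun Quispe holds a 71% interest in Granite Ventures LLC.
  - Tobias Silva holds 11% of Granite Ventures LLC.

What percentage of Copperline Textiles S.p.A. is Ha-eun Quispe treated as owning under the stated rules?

By spousal attribution (R2), Ha-eun Quispe is treated as also owning Tobias Silva's interest in Granite Ventures LLC, giving 71% + 11% = 82%.
By spousal attribution (R2), Ha-eun Quispe is treated as owning Tobias Silva's 13% interest in Vantage Realty LP.
Chain via Granite Ventures LLC (R3): 82% × 31% = 25.42% of Copperline Textiles S.p.A.
Chain via Vantage Realty LP (R3): 13% × 26% = 3.38% of Copperline Textiles S.p.A.
Aggregating (R1): 25.42% + 3.38% = 28.8%.

28.8%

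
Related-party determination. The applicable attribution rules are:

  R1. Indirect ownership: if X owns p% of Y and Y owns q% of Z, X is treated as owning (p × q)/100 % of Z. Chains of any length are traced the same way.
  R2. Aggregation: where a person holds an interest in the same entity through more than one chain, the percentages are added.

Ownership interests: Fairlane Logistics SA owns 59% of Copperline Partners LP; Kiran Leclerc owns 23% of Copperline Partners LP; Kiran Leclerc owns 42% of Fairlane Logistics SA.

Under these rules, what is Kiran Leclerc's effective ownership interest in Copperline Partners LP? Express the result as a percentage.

47.78%

Chain via Fairlane Logistics SA (R1): 42% × 59% = 24.78% of Copperline Partners LP.
Direct interest in Copperline Partners LP: 23%.
Aggregating (R2): 24.78% + 23% = 47.78%.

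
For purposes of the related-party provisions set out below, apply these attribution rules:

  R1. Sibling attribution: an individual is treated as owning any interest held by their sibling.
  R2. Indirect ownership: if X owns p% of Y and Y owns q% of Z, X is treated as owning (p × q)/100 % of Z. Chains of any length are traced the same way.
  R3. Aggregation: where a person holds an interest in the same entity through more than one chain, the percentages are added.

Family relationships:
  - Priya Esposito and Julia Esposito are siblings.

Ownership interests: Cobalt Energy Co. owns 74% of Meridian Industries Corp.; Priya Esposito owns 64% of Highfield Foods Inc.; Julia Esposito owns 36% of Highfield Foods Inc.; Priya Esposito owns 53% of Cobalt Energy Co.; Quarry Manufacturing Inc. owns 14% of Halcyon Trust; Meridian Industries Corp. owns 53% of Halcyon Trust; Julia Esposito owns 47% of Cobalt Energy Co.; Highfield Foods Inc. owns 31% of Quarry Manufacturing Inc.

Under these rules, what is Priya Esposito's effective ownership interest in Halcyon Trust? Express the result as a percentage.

43.56%

By sibling attribution (R1), Priya Esposito is treated as also owning Julia Esposito's interest in Highfield Foods Inc, giving 64% + 36% = 100%.
By sibling attribution (R1), Priya Esposito is treated as also owning Julia Esposito's interest in Cobalt Energy Co, giving 53% + 47% = 100%.
Chain via Highfield Foods Inc. → Quarry Manufacturing Inc. (R2): 100% × 31% × 14% = 4.34% of Halcyon Trust.
Chain via Cobalt Energy Co. → Meridian Industries Corp. (R2): 100% × 74% × 53% = 39.22% of Halcyon Trust.
Aggregating (R3): 4.34% + 39.22% = 43.56%.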